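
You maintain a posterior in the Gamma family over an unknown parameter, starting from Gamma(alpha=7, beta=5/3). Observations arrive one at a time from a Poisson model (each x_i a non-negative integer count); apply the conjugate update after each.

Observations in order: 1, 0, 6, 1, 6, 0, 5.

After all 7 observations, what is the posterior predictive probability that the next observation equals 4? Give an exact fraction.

408390816831362608840940575618181118296064/2567686153161211134561828214731016126483469

obs 1: x=1 → posterior Gamma(8, 8/3)
obs 2: x=0 → posterior Gamma(8, 11/3)
obs 3: x=6 → posterior Gamma(14, 14/3)
obs 4: x=1 → posterior Gamma(15, 17/3)
obs 5: x=6 → posterior Gamma(21, 20/3)
obs 6: x=0 → posterior Gamma(21, 23/3)
obs 7: x=5 → posterior Gamma(26, 26/3)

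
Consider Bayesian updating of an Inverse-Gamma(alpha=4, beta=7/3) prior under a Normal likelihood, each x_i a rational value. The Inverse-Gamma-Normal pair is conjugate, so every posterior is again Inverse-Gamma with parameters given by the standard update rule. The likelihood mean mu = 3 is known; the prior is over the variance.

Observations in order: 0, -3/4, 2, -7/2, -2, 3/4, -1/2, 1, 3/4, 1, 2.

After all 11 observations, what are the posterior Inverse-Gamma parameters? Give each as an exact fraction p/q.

alpha=19/2, beta=6113/96

obs 1: x=0 → posterior Inverse-Gamma(9/2, 41/6)
obs 2: x=-3/4 → posterior Inverse-Gamma(5, 1331/96)
obs 3: x=2 → posterior Inverse-Gamma(11/2, 1379/96)
obs 4: x=-7/2 → posterior Inverse-Gamma(6, 3407/96)
obs 5: x=-2 → posterior Inverse-Gamma(13/2, 4607/96)
obs 6: x=3/4 → posterior Inverse-Gamma(7, 2425/48)
obs 7: x=-1/2 → posterior Inverse-Gamma(15/2, 2719/48)
obs 8: x=1 → posterior Inverse-Gamma(8, 2815/48)
obs 9: x=3/4 → posterior Inverse-Gamma(17/2, 5873/96)
obs 10: x=1 → posterior Inverse-Gamma(9, 6065/96)
obs 11: x=2 → posterior Inverse-Gamma(19/2, 6113/96)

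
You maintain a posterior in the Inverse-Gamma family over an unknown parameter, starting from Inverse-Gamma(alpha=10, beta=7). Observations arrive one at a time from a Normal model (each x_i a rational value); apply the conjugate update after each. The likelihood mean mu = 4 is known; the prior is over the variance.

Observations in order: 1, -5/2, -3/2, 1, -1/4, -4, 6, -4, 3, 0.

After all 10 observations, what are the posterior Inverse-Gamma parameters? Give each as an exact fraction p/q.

alpha=15, beta=4345/32

obs 1: x=1 → posterior Inverse-Gamma(21/2, 23/2)
obs 2: x=-5/2 → posterior Inverse-Gamma(11, 261/8)
obs 3: x=-3/2 → posterior Inverse-Gamma(23/2, 191/4)
obs 4: x=1 → posterior Inverse-Gamma(12, 209/4)
obs 5: x=-1/4 → posterior Inverse-Gamma(25/2, 1961/32)
obs 6: x=-4 → posterior Inverse-Gamma(13, 2985/32)
obs 7: x=6 → posterior Inverse-Gamma(27/2, 3049/32)
obs 8: x=-4 → posterior Inverse-Gamma(14, 4073/32)
obs 9: x=3 → posterior Inverse-Gamma(29/2, 4089/32)
obs 10: x=0 → posterior Inverse-Gamma(15, 4345/32)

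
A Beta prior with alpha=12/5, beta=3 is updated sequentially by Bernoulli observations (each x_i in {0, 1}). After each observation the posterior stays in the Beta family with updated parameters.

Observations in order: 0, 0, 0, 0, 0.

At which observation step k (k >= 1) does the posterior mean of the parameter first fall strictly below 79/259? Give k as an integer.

obs 1: x=0 → posterior Beta(12/5, 4)
obs 2: x=0 → posterior Beta(12/5, 5)
obs 3: x=0 → posterior Beta(12/5, 6)
obs 4: x=0 → posterior Beta(12/5, 7)
obs 5: x=0 → posterior Beta(12/5, 8)

k = 3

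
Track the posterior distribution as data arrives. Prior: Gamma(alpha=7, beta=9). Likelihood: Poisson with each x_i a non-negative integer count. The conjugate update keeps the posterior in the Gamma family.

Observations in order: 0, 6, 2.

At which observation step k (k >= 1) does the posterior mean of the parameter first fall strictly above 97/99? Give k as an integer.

k = 2

obs 1: x=0 → posterior Gamma(7, 10)
obs 2: x=6 → posterior Gamma(13, 11)
obs 3: x=2 → posterior Gamma(15, 12)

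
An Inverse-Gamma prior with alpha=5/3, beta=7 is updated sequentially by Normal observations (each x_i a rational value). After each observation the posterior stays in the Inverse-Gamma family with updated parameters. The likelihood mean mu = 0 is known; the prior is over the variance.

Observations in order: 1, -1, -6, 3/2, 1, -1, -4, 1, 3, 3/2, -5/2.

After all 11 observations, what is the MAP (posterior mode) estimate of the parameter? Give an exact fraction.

obs 1: x=1 → posterior Inverse-Gamma(13/6, 15/2)
obs 2: x=-1 → posterior Inverse-Gamma(8/3, 8)
obs 3: x=-6 → posterior Inverse-Gamma(19/6, 26)
obs 4: x=3/2 → posterior Inverse-Gamma(11/3, 217/8)
obs 5: x=1 → posterior Inverse-Gamma(25/6, 221/8)
obs 6: x=-1 → posterior Inverse-Gamma(14/3, 225/8)
obs 7: x=-4 → posterior Inverse-Gamma(31/6, 289/8)
obs 8: x=1 → posterior Inverse-Gamma(17/3, 293/8)
obs 9: x=3 → posterior Inverse-Gamma(37/6, 329/8)
obs 10: x=3/2 → posterior Inverse-Gamma(20/3, 169/4)
obs 11: x=-5/2 → posterior Inverse-Gamma(43/6, 363/8)

1089/196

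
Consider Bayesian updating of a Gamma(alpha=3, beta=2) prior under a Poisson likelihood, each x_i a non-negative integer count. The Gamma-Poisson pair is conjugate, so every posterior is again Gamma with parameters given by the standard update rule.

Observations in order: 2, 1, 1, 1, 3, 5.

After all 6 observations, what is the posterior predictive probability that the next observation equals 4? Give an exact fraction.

obs 1: x=2 → posterior Gamma(5, 3)
obs 2: x=1 → posterior Gamma(6, 4)
obs 3: x=1 → posterior Gamma(7, 5)
obs 4: x=1 → posterior Gamma(8, 6)
obs 5: x=3 → posterior Gamma(11, 7)
obs 6: x=5 → posterior Gamma(16, 8)

363665669910167552/4052555153018976267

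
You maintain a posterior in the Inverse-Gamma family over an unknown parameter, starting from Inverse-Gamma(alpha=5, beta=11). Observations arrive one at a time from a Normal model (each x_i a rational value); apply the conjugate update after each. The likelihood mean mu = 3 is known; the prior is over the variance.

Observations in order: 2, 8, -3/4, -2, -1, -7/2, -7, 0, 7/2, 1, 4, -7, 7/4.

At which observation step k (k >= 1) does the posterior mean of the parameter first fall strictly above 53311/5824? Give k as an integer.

k = 6

obs 1: x=2 → posterior Inverse-Gamma(11/2, 23/2)
obs 2: x=8 → posterior Inverse-Gamma(6, 24)
obs 3: x=-3/4 → posterior Inverse-Gamma(13/2, 993/32)
obs 4: x=-2 → posterior Inverse-Gamma(7, 1393/32)
obs 5: x=-1 → posterior Inverse-Gamma(15/2, 1649/32)
obs 6: x=-7/2 → posterior Inverse-Gamma(8, 2325/32)
obs 7: x=-7 → posterior Inverse-Gamma(17/2, 3925/32)
obs 8: x=0 → posterior Inverse-Gamma(9, 4069/32)
obs 9: x=7/2 → posterior Inverse-Gamma(19/2, 4073/32)
obs 10: x=1 → posterior Inverse-Gamma(10, 4137/32)
obs 11: x=4 → posterior Inverse-Gamma(21/2, 4153/32)
obs 12: x=-7 → posterior Inverse-Gamma(11, 5753/32)
obs 13: x=7/4 → posterior Inverse-Gamma(23/2, 2889/16)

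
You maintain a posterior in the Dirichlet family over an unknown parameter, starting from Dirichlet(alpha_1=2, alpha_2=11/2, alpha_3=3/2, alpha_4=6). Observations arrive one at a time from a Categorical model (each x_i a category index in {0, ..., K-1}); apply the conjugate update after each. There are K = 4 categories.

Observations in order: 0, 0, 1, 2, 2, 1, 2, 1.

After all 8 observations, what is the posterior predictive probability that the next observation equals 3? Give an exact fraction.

obs 1: x=0 → posterior Dirichlet(3, 11/2, 3/2, 6)
obs 2: x=0 → posterior Dirichlet(4, 11/2, 3/2, 6)
obs 3: x=1 → posterior Dirichlet(4, 13/2, 3/2, 6)
obs 4: x=2 → posterior Dirichlet(4, 13/2, 5/2, 6)
obs 5: x=2 → posterior Dirichlet(4, 13/2, 7/2, 6)
obs 6: x=1 → posterior Dirichlet(4, 15/2, 7/2, 6)
obs 7: x=2 → posterior Dirichlet(4, 15/2, 9/2, 6)
obs 8: x=1 → posterior Dirichlet(4, 17/2, 9/2, 6)

6/23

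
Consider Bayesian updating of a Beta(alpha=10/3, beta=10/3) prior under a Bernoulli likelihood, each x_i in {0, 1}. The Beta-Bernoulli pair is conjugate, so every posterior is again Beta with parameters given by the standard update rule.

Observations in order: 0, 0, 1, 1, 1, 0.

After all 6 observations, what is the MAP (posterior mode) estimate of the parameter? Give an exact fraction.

1/2

obs 1: x=0 → posterior Beta(10/3, 13/3)
obs 2: x=0 → posterior Beta(10/3, 16/3)
obs 3: x=1 → posterior Beta(13/3, 16/3)
obs 4: x=1 → posterior Beta(16/3, 16/3)
obs 5: x=1 → posterior Beta(19/3, 16/3)
obs 6: x=0 → posterior Beta(19/3, 19/3)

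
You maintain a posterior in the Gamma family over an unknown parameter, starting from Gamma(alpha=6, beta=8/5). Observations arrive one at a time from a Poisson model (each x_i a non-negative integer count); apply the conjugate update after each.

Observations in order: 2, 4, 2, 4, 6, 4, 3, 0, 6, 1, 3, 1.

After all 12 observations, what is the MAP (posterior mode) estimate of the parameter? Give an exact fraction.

205/68

obs 1: x=2 → posterior Gamma(8, 13/5)
obs 2: x=4 → posterior Gamma(12, 18/5)
obs 3: x=2 → posterior Gamma(14, 23/5)
obs 4: x=4 → posterior Gamma(18, 28/5)
obs 5: x=6 → posterior Gamma(24, 33/5)
obs 6: x=4 → posterior Gamma(28, 38/5)
obs 7: x=3 → posterior Gamma(31, 43/5)
obs 8: x=0 → posterior Gamma(31, 48/5)
obs 9: x=6 → posterior Gamma(37, 53/5)
obs 10: x=1 → posterior Gamma(38, 58/5)
obs 11: x=3 → posterior Gamma(41, 63/5)
obs 12: x=1 → posterior Gamma(42, 68/5)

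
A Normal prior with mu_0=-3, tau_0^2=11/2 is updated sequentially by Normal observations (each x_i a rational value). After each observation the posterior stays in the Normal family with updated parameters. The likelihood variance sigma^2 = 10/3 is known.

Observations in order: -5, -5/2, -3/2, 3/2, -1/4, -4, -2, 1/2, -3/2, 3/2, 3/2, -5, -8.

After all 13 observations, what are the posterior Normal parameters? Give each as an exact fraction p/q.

mu_0=-3507/1796, tau_0^2=110/449

obs 1: x=-5 → posterior Normal(-225/53, 110/53)
obs 2: x=-5/2 → posterior Normal(-615/172, 55/43)
obs 3: x=-3/2 → posterior Normal(-3, 110/119)
obs 4: x=3/2 → posterior Normal(-615/304, 55/76)
obs 5: x=-1/4 → posterior Normal(-1263/740, 22/37)
obs 6: x=-4 → posterior Normal(-1791/872, 55/109)
obs 7: x=-2 → posterior Normal(-2055/1004, 110/251)
obs 8: x=1/2 → posterior Normal(-1989/1136, 55/142)
obs 9: x=-3/2 → posterior Normal(-2187/1268, 110/317)
obs 10: x=3/2 → posterior Normal(-1989/1400, 11/35)
obs 11: x=3/2 → posterior Normal(-1791/1532, 110/383)
obs 12: x=-5 → posterior Normal(-2451/1664, 55/208)
obs 13: x=-8 → posterior Normal(-3507/1796, 110/449)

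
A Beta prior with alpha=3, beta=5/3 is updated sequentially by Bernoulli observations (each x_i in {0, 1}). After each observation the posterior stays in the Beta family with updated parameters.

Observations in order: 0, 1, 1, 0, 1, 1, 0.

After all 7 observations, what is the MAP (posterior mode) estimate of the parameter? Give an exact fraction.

obs 1: x=0 → posterior Beta(3, 8/3)
obs 2: x=1 → posterior Beta(4, 8/3)
obs 3: x=1 → posterior Beta(5, 8/3)
obs 4: x=0 → posterior Beta(5, 11/3)
obs 5: x=1 → posterior Beta(6, 11/3)
obs 6: x=1 → posterior Beta(7, 11/3)
obs 7: x=0 → posterior Beta(7, 14/3)

18/29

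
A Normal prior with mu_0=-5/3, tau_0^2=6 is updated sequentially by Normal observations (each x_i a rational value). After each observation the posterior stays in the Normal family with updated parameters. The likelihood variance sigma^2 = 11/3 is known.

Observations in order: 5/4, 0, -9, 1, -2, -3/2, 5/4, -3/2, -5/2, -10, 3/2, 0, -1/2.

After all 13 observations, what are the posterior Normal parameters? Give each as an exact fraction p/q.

mu_0=-1243/735, tau_0^2=66/245

obs 1: x=5/4 → posterior Normal(25/174, 66/29)
obs 2: x=0 → posterior Normal(25/282, 66/47)
obs 3: x=-9 → posterior Normal(-947/390, 66/65)
obs 4: x=1 → posterior Normal(-839/498, 66/83)
obs 5: x=-2 → posterior Normal(-1055/606, 66/101)
obs 6: x=-3/2 → posterior Normal(-1217/714, 66/119)
obs 7: x=5/4 → posterior Normal(-541/411, 66/137)
obs 8: x=-3/2 → posterior Normal(-622/465, 66/155)
obs 9: x=-5/2 → posterior Normal(-757/519, 66/173)
obs 10: x=-10 → posterior Normal(-1297/573, 66/191)
obs 11: x=3/2 → posterior Normal(-64/33, 6/19)
obs 12: x=0 → posterior Normal(-1216/681, 66/227)
obs 13: x=-1/2 → posterior Normal(-1243/735, 66/245)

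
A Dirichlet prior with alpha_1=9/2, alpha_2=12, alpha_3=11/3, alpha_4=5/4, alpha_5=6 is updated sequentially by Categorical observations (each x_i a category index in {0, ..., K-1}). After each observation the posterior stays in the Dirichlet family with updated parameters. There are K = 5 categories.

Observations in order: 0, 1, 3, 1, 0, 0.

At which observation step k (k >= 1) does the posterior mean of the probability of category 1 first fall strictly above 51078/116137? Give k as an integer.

k = 2

obs 1: x=0 → posterior Dirichlet(11/2, 12, 11/3, 5/4, 6)
obs 2: x=1 → posterior Dirichlet(11/2, 13, 11/3, 5/4, 6)
obs 3: x=3 → posterior Dirichlet(11/2, 13, 11/3, 9/4, 6)
obs 4: x=1 → posterior Dirichlet(11/2, 14, 11/3, 9/4, 6)
obs 5: x=0 → posterior Dirichlet(13/2, 14, 11/3, 9/4, 6)
obs 6: x=0 → posterior Dirichlet(15/2, 14, 11/3, 9/4, 6)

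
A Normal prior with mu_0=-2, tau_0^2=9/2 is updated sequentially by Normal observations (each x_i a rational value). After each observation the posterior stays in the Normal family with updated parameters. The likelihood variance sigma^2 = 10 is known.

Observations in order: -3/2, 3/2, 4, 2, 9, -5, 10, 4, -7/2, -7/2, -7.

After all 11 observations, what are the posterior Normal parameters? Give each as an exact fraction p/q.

obs 1: x=-3/2 → posterior Normal(-107/58, 90/29)
obs 2: x=3/2 → posterior Normal(-20/19, 45/19)
obs 3: x=4 → posterior Normal(-4/47, 90/47)
obs 4: x=2 → posterior Normal(1/4, 45/28)
obs 5: x=9 → posterior Normal(19/13, 18/13)
obs 6: x=-5 → posterior Normal(25/37, 45/37)
obs 7: x=10 → posterior Normal(140/83, 90/83)
obs 8: x=4 → posterior Normal(44/23, 45/46)
obs 9: x=-7/2 → posterior Normal(289/202, 90/101)
obs 10: x=-7/2 → posterior Normal(113/110, 9/11)
obs 11: x=-7 → posterior Normal(50/119, 90/119)

mu_0=50/119, tau_0^2=90/119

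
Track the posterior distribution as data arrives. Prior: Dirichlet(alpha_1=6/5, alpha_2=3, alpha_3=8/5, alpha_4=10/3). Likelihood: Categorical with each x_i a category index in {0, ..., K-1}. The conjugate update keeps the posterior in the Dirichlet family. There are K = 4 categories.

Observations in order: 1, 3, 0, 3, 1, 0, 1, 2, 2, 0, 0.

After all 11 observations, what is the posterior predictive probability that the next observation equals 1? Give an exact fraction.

45/151

obs 1: x=1 → posterior Dirichlet(6/5, 4, 8/5, 10/3)
obs 2: x=3 → posterior Dirichlet(6/5, 4, 8/5, 13/3)
obs 3: x=0 → posterior Dirichlet(11/5, 4, 8/5, 13/3)
obs 4: x=3 → posterior Dirichlet(11/5, 4, 8/5, 16/3)
obs 5: x=1 → posterior Dirichlet(11/5, 5, 8/5, 16/3)
obs 6: x=0 → posterior Dirichlet(16/5, 5, 8/5, 16/3)
obs 7: x=1 → posterior Dirichlet(16/5, 6, 8/5, 16/3)
obs 8: x=2 → posterior Dirichlet(16/5, 6, 13/5, 16/3)
obs 9: x=2 → posterior Dirichlet(16/5, 6, 18/5, 16/3)
obs 10: x=0 → posterior Dirichlet(21/5, 6, 18/5, 16/3)
obs 11: x=0 → posterior Dirichlet(26/5, 6, 18/5, 16/3)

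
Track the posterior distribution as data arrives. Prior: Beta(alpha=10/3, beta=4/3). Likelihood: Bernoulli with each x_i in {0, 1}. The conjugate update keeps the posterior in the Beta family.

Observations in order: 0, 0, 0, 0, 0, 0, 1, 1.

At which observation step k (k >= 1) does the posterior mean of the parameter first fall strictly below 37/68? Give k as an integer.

k = 2

obs 1: x=0 → posterior Beta(10/3, 7/3)
obs 2: x=0 → posterior Beta(10/3, 10/3)
obs 3: x=0 → posterior Beta(10/3, 13/3)
obs 4: x=0 → posterior Beta(10/3, 16/3)
obs 5: x=0 → posterior Beta(10/3, 19/3)
obs 6: x=0 → posterior Beta(10/3, 22/3)
obs 7: x=1 → posterior Beta(13/3, 22/3)
obs 8: x=1 → posterior Beta(16/3, 22/3)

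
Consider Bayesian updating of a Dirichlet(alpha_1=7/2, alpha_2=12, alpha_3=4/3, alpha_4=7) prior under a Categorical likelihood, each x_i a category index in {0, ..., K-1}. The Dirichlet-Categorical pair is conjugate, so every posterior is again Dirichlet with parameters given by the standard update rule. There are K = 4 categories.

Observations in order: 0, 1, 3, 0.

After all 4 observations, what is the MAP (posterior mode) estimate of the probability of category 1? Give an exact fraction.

72/143

obs 1: x=0 → posterior Dirichlet(9/2, 12, 4/3, 7)
obs 2: x=1 → posterior Dirichlet(9/2, 13, 4/3, 7)
obs 3: x=3 → posterior Dirichlet(9/2, 13, 4/3, 8)
obs 4: x=0 → posterior Dirichlet(11/2, 13, 4/3, 8)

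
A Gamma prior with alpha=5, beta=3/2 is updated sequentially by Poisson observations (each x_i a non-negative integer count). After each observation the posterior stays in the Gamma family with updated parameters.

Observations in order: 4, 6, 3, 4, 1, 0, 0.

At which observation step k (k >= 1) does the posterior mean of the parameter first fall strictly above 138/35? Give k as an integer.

obs 1: x=4 → posterior Gamma(9, 5/2)
obs 2: x=6 → posterior Gamma(15, 7/2)
obs 3: x=3 → posterior Gamma(18, 9/2)
obs 4: x=4 → posterior Gamma(22, 11/2)
obs 5: x=1 → posterior Gamma(23, 13/2)
obs 6: x=0 → posterior Gamma(23, 15/2)
obs 7: x=0 → posterior Gamma(23, 17/2)

k = 2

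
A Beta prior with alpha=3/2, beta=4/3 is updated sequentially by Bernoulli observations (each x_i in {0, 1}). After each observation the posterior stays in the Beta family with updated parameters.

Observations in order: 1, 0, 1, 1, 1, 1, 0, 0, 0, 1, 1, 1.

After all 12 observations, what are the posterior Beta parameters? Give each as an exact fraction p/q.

alpha=19/2, beta=16/3

obs 1: x=1 → posterior Beta(5/2, 4/3)
obs 2: x=0 → posterior Beta(5/2, 7/3)
obs 3: x=1 → posterior Beta(7/2, 7/3)
obs 4: x=1 → posterior Beta(9/2, 7/3)
obs 5: x=1 → posterior Beta(11/2, 7/3)
obs 6: x=1 → posterior Beta(13/2, 7/3)
obs 7: x=0 → posterior Beta(13/2, 10/3)
obs 8: x=0 → posterior Beta(13/2, 13/3)
obs 9: x=0 → posterior Beta(13/2, 16/3)
obs 10: x=1 → posterior Beta(15/2, 16/3)
obs 11: x=1 → posterior Beta(17/2, 16/3)
obs 12: x=1 → posterior Beta(19/2, 16/3)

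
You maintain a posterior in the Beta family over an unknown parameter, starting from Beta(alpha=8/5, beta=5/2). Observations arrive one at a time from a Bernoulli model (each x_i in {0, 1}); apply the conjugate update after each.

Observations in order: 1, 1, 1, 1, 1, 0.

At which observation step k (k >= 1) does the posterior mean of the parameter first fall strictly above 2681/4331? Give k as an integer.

k = 3

obs 1: x=1 → posterior Beta(13/5, 5/2)
obs 2: x=1 → posterior Beta(18/5, 5/2)
obs 3: x=1 → posterior Beta(23/5, 5/2)
obs 4: x=1 → posterior Beta(28/5, 5/2)
obs 5: x=1 → posterior Beta(33/5, 5/2)
obs 6: x=0 → posterior Beta(33/5, 7/2)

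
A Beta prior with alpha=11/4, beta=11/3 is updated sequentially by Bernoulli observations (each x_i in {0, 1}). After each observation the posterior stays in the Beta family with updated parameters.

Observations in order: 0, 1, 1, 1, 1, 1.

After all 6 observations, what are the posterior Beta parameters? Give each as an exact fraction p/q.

alpha=31/4, beta=14/3

obs 1: x=0 → posterior Beta(11/4, 14/3)
obs 2: x=1 → posterior Beta(15/4, 14/3)
obs 3: x=1 → posterior Beta(19/4, 14/3)
obs 4: x=1 → posterior Beta(23/4, 14/3)
obs 5: x=1 → posterior Beta(27/4, 14/3)
obs 6: x=1 → posterior Beta(31/4, 14/3)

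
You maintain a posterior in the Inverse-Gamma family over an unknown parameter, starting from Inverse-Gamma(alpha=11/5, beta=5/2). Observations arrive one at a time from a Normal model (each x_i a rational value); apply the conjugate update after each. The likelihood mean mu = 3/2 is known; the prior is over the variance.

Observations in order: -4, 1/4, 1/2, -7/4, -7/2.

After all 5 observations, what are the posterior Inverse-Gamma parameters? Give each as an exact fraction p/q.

alpha=47/10, beta=587/16

obs 1: x=-4 → posterior Inverse-Gamma(27/10, 141/8)
obs 2: x=1/4 → posterior Inverse-Gamma(16/5, 589/32)
obs 3: x=1/2 → posterior Inverse-Gamma(37/10, 605/32)
obs 4: x=-7/4 → posterior Inverse-Gamma(21/5, 387/16)
obs 5: x=-7/2 → posterior Inverse-Gamma(47/10, 587/16)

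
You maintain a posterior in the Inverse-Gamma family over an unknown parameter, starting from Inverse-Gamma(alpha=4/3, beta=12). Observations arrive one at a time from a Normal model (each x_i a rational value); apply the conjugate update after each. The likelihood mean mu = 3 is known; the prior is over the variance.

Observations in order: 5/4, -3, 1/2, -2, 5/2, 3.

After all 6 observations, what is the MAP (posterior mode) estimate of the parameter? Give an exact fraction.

obs 1: x=5/4 → posterior Inverse-Gamma(11/6, 433/32)
obs 2: x=-3 → posterior Inverse-Gamma(7/3, 1009/32)
obs 3: x=1/2 → posterior Inverse-Gamma(17/6, 1109/32)
obs 4: x=-2 → posterior Inverse-Gamma(10/3, 1509/32)
obs 5: x=5/2 → posterior Inverse-Gamma(23/6, 1513/32)
obs 6: x=3 → posterior Inverse-Gamma(13/3, 1513/32)

4539/512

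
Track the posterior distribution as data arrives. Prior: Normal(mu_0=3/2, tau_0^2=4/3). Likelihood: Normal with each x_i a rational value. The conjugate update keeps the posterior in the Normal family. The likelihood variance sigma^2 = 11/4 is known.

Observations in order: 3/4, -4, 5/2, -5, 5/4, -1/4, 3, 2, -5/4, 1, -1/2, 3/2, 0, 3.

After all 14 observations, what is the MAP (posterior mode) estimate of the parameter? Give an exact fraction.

obs 1: x=3/4 → posterior Normal(123/98, 44/49)
obs 2: x=-4 → posterior Normal(-1/26, 44/65)
obs 3: x=5/2 → posterior Normal(25/54, 44/81)
obs 4: x=-5 → posterior Normal(-85/194, 44/97)
obs 5: x=5/4 → posterior Normal(-45/226, 44/113)
obs 6: x=-1/4 → posterior Normal(-53/258, 44/129)
obs 7: x=3 → posterior Normal(43/290, 44/145)
obs 8: x=2 → posterior Normal(107/322, 44/161)
obs 9: x=-5/4 → posterior Normal(67/354, 44/177)
obs 10: x=1 → posterior Normal(99/386, 44/193)
obs 11: x=-1/2 → posterior Normal(83/418, 4/19)
obs 12: x=3/2 → posterior Normal(131/450, 44/225)
obs 13: x=0 → posterior Normal(131/482, 44/241)
obs 14: x=3 → posterior Normal(227/514, 44/257)

227/514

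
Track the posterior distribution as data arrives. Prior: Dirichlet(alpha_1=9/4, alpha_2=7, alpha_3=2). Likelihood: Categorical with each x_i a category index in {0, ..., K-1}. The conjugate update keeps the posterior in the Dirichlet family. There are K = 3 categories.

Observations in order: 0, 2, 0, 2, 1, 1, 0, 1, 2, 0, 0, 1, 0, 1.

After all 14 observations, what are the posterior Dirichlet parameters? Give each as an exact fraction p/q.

alpha_1=33/4, alpha_2=12, alpha_3=5

obs 1: x=0 → posterior Dirichlet(13/4, 7, 2)
obs 2: x=2 → posterior Dirichlet(13/4, 7, 3)
obs 3: x=0 → posterior Dirichlet(17/4, 7, 3)
obs 4: x=2 → posterior Dirichlet(17/4, 7, 4)
obs 5: x=1 → posterior Dirichlet(17/4, 8, 4)
obs 6: x=1 → posterior Dirichlet(17/4, 9, 4)
obs 7: x=0 → posterior Dirichlet(21/4, 9, 4)
obs 8: x=1 → posterior Dirichlet(21/4, 10, 4)
obs 9: x=2 → posterior Dirichlet(21/4, 10, 5)
obs 10: x=0 → posterior Dirichlet(25/4, 10, 5)
obs 11: x=0 → posterior Dirichlet(29/4, 10, 5)
obs 12: x=1 → posterior Dirichlet(29/4, 11, 5)
obs 13: x=0 → posterior Dirichlet(33/4, 11, 5)
obs 14: x=1 → posterior Dirichlet(33/4, 12, 5)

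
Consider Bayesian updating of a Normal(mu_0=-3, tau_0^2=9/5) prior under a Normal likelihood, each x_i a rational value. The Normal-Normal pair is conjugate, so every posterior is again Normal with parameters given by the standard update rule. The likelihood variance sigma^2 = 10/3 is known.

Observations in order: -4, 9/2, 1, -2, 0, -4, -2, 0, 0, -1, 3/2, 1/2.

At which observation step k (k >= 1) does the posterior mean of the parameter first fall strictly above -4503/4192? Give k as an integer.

obs 1: x=-4 → posterior Normal(-258/77, 90/77)
obs 2: x=9/2 → posterior Normal(-21/16, 45/52)
obs 3: x=1 → posterior Normal(-219/262, 90/131)
obs 4: x=-2 → posterior Normal(-327/316, 45/79)
obs 5: x=0 → posterior Normal(-327/370, 18/37)
obs 6: x=-4 → posterior Normal(-543/424, 45/106)
obs 7: x=-2 → posterior Normal(-651/478, 90/239)
obs 8: x=0 → posterior Normal(-93/76, 45/133)
obs 9: x=0 → posterior Normal(-651/586, 90/293)
obs 10: x=-1 → posterior Normal(-141/128, 9/32)
obs 11: x=3/2 → posterior Normal(-312/347, 90/347)
obs 12: x=1/2 → posterior Normal(-597/748, 45/187)

k = 3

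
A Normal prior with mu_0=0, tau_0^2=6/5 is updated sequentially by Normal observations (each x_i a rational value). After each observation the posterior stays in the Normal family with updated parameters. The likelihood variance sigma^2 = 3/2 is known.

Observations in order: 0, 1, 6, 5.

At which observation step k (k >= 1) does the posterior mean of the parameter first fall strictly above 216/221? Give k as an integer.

k = 3

obs 1: x=0 → posterior Normal(0, 2/3)
obs 2: x=1 → posterior Normal(4/13, 6/13)
obs 3: x=6 → posterior Normal(28/17, 6/17)
obs 4: x=5 → posterior Normal(16/7, 2/7)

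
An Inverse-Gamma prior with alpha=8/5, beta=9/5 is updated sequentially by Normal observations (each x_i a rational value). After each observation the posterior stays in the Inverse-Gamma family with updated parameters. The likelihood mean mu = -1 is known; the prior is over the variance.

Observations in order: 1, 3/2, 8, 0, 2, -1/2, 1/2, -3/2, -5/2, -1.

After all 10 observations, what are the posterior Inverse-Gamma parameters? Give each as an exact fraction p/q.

obs 1: x=1 → posterior Inverse-Gamma(21/10, 19/5)
obs 2: x=3/2 → posterior Inverse-Gamma(13/5, 277/40)
obs 3: x=8 → posterior Inverse-Gamma(31/10, 1897/40)
obs 4: x=0 → posterior Inverse-Gamma(18/5, 1917/40)
obs 5: x=2 → posterior Inverse-Gamma(41/10, 2097/40)
obs 6: x=-1/2 → posterior Inverse-Gamma(23/5, 1051/20)
obs 7: x=1/2 → posterior Inverse-Gamma(51/10, 2147/40)
obs 8: x=-3/2 → posterior Inverse-Gamma(28/5, 269/5)
obs 9: x=-5/2 → posterior Inverse-Gamma(61/10, 2197/40)
obs 10: x=-1 → posterior Inverse-Gamma(33/5, 2197/40)

alpha=33/5, beta=2197/40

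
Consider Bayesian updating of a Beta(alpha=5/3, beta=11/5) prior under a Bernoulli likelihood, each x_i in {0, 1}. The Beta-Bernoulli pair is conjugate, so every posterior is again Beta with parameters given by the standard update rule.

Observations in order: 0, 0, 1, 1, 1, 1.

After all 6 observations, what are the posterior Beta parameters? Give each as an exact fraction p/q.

alpha=17/3, beta=21/5

obs 1: x=0 → posterior Beta(5/3, 16/5)
obs 2: x=0 → posterior Beta(5/3, 21/5)
obs 3: x=1 → posterior Beta(8/3, 21/5)
obs 4: x=1 → posterior Beta(11/3, 21/5)
obs 5: x=1 → posterior Beta(14/3, 21/5)
obs 6: x=1 → posterior Beta(17/3, 21/5)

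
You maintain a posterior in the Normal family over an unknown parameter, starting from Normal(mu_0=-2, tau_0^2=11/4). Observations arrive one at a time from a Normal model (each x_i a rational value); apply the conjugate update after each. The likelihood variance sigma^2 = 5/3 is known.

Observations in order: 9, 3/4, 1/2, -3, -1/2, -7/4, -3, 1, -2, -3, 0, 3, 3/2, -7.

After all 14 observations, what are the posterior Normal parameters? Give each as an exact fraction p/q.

mu_0=-377/964, tau_0^2=55/482

obs 1: x=9 → posterior Normal(257/53, 55/53)
obs 2: x=3/4 → posterior Normal(1127/344, 55/86)
obs 3: x=1/2 → posterior Normal(1193/476, 55/119)
obs 4: x=-3 → posterior Normal(797/608, 55/152)
obs 5: x=-1/2 → posterior Normal(731/740, 11/37)
obs 6: x=-7/4 → posterior Normal(125/218, 55/218)
obs 7: x=-3 → posterior Normal(26/251, 55/251)
obs 8: x=1 → posterior Normal(59/284, 55/284)
obs 9: x=-2 → posterior Normal(-7/317, 55/317)
obs 10: x=-3 → posterior Normal(-53/175, 11/70)
obs 11: x=0 → posterior Normal(-106/383, 55/383)
obs 12: x=3 → posterior Normal(-7/416, 55/416)
obs 13: x=3/2 → posterior Normal(85/898, 55/449)
obs 14: x=-7 → posterior Normal(-377/964, 55/482)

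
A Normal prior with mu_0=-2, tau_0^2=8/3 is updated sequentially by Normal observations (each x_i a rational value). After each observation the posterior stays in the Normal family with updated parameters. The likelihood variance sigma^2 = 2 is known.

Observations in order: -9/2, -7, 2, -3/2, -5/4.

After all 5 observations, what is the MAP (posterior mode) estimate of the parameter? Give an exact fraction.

-55/23

obs 1: x=-9/2 → posterior Normal(-24/7, 8/7)
obs 2: x=-7 → posterior Normal(-52/11, 8/11)
obs 3: x=2 → posterior Normal(-44/15, 8/15)
obs 4: x=-3/2 → posterior Normal(-50/19, 8/19)
obs 5: x=-5/4 → posterior Normal(-55/23, 8/23)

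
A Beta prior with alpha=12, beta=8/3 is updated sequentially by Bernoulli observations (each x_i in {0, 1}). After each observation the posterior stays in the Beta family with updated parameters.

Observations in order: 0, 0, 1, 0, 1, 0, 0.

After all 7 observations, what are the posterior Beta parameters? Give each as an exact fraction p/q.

obs 1: x=0 → posterior Beta(12, 11/3)
obs 2: x=0 → posterior Beta(12, 14/3)
obs 3: x=1 → posterior Beta(13, 14/3)
obs 4: x=0 → posterior Beta(13, 17/3)
obs 5: x=1 → posterior Beta(14, 17/3)
obs 6: x=0 → posterior Beta(14, 20/3)
obs 7: x=0 → posterior Beta(14, 23/3)

alpha=14, beta=23/3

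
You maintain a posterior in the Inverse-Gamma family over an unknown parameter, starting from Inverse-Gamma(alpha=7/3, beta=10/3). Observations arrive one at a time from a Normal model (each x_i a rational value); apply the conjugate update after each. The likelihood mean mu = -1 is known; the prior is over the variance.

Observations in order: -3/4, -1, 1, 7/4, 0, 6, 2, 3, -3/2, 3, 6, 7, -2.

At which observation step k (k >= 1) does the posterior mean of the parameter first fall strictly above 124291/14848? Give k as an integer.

k = 8

obs 1: x=-3/4 → posterior Inverse-Gamma(17/6, 323/96)
obs 2: x=-1 → posterior Inverse-Gamma(10/3, 323/96)
obs 3: x=1 → posterior Inverse-Gamma(23/6, 515/96)
obs 4: x=7/4 → posterior Inverse-Gamma(13/3, 439/48)
obs 5: x=0 → posterior Inverse-Gamma(29/6, 463/48)
obs 6: x=6 → posterior Inverse-Gamma(16/3, 1639/48)
obs 7: x=2 → posterior Inverse-Gamma(35/6, 1855/48)
obs 8: x=3 → posterior Inverse-Gamma(19/3, 2239/48)
obs 9: x=-3/2 → posterior Inverse-Gamma(41/6, 2245/48)
obs 10: x=3 → posterior Inverse-Gamma(22/3, 2629/48)
obs 11: x=6 → posterior Inverse-Gamma(47/6, 3805/48)
obs 12: x=7 → posterior Inverse-Gamma(25/3, 5341/48)
obs 13: x=-2 → posterior Inverse-Gamma(53/6, 5365/48)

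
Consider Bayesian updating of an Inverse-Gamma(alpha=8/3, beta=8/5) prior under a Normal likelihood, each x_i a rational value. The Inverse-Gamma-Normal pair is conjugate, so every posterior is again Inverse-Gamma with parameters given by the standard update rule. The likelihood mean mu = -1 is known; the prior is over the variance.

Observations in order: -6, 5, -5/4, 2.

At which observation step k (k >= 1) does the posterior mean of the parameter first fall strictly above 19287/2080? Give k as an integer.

k = 2

obs 1: x=-6 → posterior Inverse-Gamma(19/6, 141/10)
obs 2: x=5 → posterior Inverse-Gamma(11/3, 321/10)
obs 3: x=-5/4 → posterior Inverse-Gamma(25/6, 5141/160)
obs 4: x=2 → posterior Inverse-Gamma(14/3, 5861/160)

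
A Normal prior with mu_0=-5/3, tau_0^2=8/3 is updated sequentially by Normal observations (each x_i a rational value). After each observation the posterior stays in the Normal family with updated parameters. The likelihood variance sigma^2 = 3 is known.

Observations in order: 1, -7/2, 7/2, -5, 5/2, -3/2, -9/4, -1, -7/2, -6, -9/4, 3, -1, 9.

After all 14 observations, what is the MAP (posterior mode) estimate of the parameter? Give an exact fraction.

-71/121

obs 1: x=1 → posterior Normal(-7/17, 24/17)
obs 2: x=-7/2 → posterior Normal(-7/5, 24/25)
obs 3: x=7/2 → posterior Normal(-7/33, 8/11)
obs 4: x=-5 → posterior Normal(-47/41, 24/41)
obs 5: x=5/2 → posterior Normal(-27/49, 24/49)
obs 6: x=-3/2 → posterior Normal(-13/19, 8/19)
obs 7: x=-9/4 → posterior Normal(-57/65, 24/65)
obs 8: x=-1 → posterior Normal(-65/73, 24/73)
obs 9: x=-7/2 → posterior Normal(-31/27, 8/27)
obs 10: x=-6 → posterior Normal(-141/89, 24/89)
obs 11: x=-9/4 → posterior Normal(-159/97, 24/97)
obs 12: x=3 → posterior Normal(-9/7, 8/35)
obs 13: x=-1 → posterior Normal(-143/113, 24/113)
obs 14: x=9 → posterior Normal(-71/121, 24/121)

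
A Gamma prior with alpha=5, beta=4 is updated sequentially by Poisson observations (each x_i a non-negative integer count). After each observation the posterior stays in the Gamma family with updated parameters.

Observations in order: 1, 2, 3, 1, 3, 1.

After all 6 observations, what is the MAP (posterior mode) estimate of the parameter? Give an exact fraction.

obs 1: x=1 → posterior Gamma(6, 5)
obs 2: x=2 → posterior Gamma(8, 6)
obs 3: x=3 → posterior Gamma(11, 7)
obs 4: x=1 → posterior Gamma(12, 8)
obs 5: x=3 → posterior Gamma(15, 9)
obs 6: x=1 → posterior Gamma(16, 10)

3/2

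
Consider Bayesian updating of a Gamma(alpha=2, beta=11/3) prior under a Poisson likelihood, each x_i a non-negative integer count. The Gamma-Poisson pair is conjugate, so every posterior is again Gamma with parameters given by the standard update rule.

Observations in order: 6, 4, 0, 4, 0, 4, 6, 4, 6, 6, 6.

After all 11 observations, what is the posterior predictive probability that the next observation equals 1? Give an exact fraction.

obs 1: x=6 → posterior Gamma(8, 14/3)
obs 2: x=4 → posterior Gamma(12, 17/3)
obs 3: x=0 → posterior Gamma(12, 20/3)
obs 4: x=4 → posterior Gamma(16, 23/3)
obs 5: x=0 → posterior Gamma(16, 26/3)
obs 6: x=4 → posterior Gamma(20, 29/3)
obs 7: x=6 → posterior Gamma(26, 32/3)
obs 8: x=4 → posterior Gamma(30, 35/3)
obs 9: x=6 → posterior Gamma(36, 38/3)
obs 10: x=6 → posterior Gamma(42, 41/3)
obs 11: x=6 → posterior Gamma(48, 44/3)

1106855591758880875146342801059982613790631652878270201444368030588136403872251904/8566334697992967007470625843214916637570443887069350872071897312001270514603864367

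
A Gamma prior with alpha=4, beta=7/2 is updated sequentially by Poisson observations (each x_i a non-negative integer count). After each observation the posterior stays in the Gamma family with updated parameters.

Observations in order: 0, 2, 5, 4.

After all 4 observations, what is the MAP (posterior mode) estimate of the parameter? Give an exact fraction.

obs 1: x=0 → posterior Gamma(4, 9/2)
obs 2: x=2 → posterior Gamma(6, 11/2)
obs 3: x=5 → posterior Gamma(11, 13/2)
obs 4: x=4 → posterior Gamma(15, 15/2)

28/15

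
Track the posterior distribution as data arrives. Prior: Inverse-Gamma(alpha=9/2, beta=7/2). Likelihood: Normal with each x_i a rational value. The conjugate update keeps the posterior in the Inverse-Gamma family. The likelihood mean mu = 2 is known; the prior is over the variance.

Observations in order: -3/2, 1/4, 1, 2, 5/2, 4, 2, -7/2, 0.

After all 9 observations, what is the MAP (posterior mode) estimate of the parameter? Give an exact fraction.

989/320

obs 1: x=-3/2 → posterior Inverse-Gamma(5, 77/8)
obs 2: x=1/4 → posterior Inverse-Gamma(11/2, 357/32)
obs 3: x=1 → posterior Inverse-Gamma(6, 373/32)
obs 4: x=2 → posterior Inverse-Gamma(13/2, 373/32)
obs 5: x=5/2 → posterior Inverse-Gamma(7, 377/32)
obs 6: x=4 → posterior Inverse-Gamma(15/2, 441/32)
obs 7: x=2 → posterior Inverse-Gamma(8, 441/32)
obs 8: x=-7/2 → posterior Inverse-Gamma(17/2, 925/32)
obs 9: x=0 → posterior Inverse-Gamma(9, 989/32)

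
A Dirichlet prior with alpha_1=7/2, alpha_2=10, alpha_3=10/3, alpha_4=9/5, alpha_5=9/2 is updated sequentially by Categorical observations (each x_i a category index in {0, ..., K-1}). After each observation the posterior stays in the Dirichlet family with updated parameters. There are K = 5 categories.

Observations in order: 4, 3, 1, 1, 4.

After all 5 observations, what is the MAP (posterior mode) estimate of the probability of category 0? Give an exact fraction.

75/694

obs 1: x=4 → posterior Dirichlet(7/2, 10, 10/3, 9/5, 11/2)
obs 2: x=3 → posterior Dirichlet(7/2, 10, 10/3, 14/5, 11/2)
obs 3: x=1 → posterior Dirichlet(7/2, 11, 10/3, 14/5, 11/2)
obs 4: x=1 → posterior Dirichlet(7/2, 12, 10/3, 14/5, 11/2)
obs 5: x=4 → posterior Dirichlet(7/2, 12, 10/3, 14/5, 13/2)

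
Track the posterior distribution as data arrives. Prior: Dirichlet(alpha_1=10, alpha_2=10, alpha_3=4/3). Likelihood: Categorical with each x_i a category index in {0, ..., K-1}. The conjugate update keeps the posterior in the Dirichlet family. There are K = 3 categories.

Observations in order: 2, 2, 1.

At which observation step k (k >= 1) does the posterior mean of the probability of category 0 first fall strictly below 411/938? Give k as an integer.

k = 2

obs 1: x=2 → posterior Dirichlet(10, 10, 7/3)
obs 2: x=2 → posterior Dirichlet(10, 10, 10/3)
obs 3: x=1 → posterior Dirichlet(10, 11, 10/3)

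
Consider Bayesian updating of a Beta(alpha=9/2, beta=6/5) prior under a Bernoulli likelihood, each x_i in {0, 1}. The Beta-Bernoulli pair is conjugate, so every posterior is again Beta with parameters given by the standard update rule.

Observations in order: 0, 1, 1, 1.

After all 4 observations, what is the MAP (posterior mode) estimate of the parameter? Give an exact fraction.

obs 1: x=0 → posterior Beta(9/2, 11/5)
obs 2: x=1 → posterior Beta(11/2, 11/5)
obs 3: x=1 → posterior Beta(13/2, 11/5)
obs 4: x=1 → posterior Beta(15/2, 11/5)

65/77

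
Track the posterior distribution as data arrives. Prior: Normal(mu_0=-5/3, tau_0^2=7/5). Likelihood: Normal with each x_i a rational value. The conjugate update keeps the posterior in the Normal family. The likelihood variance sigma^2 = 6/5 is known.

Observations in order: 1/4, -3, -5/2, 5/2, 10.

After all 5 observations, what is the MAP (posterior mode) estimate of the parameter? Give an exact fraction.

163/164

obs 1: x=1/4 → posterior Normal(-33/52, 42/65)
obs 2: x=-3 → posterior Normal(-117/80, 21/50)
obs 3: x=-5/2 → posterior Normal(-187/108, 14/45)
obs 4: x=5/2 → posterior Normal(-117/136, 21/85)
obs 5: x=10 → posterior Normal(163/164, 42/205)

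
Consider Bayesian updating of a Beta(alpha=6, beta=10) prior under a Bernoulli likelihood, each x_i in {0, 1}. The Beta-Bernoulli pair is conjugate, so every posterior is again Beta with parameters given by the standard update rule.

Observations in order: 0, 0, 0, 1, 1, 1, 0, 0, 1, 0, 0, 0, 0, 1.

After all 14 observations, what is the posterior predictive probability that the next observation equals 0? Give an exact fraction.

19/30

obs 1: x=0 → posterior Beta(6, 11)
obs 2: x=0 → posterior Beta(6, 12)
obs 3: x=0 → posterior Beta(6, 13)
obs 4: x=1 → posterior Beta(7, 13)
obs 5: x=1 → posterior Beta(8, 13)
obs 6: x=1 → posterior Beta(9, 13)
obs 7: x=0 → posterior Beta(9, 14)
obs 8: x=0 → posterior Beta(9, 15)
obs 9: x=1 → posterior Beta(10, 15)
obs 10: x=0 → posterior Beta(10, 16)
obs 11: x=0 → posterior Beta(10, 17)
obs 12: x=0 → posterior Beta(10, 18)
obs 13: x=0 → posterior Beta(10, 19)
obs 14: x=1 → posterior Beta(11, 19)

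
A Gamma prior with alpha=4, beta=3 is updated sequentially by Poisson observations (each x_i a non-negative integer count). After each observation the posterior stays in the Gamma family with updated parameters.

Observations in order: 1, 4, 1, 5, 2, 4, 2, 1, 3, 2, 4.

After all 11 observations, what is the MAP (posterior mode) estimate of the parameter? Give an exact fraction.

16/7

obs 1: x=1 → posterior Gamma(5, 4)
obs 2: x=4 → posterior Gamma(9, 5)
obs 3: x=1 → posterior Gamma(10, 6)
obs 4: x=5 → posterior Gamma(15, 7)
obs 5: x=2 → posterior Gamma(17, 8)
obs 6: x=4 → posterior Gamma(21, 9)
obs 7: x=2 → posterior Gamma(23, 10)
obs 8: x=1 → posterior Gamma(24, 11)
obs 9: x=3 → posterior Gamma(27, 12)
obs 10: x=2 → posterior Gamma(29, 13)
obs 11: x=4 → posterior Gamma(33, 14)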